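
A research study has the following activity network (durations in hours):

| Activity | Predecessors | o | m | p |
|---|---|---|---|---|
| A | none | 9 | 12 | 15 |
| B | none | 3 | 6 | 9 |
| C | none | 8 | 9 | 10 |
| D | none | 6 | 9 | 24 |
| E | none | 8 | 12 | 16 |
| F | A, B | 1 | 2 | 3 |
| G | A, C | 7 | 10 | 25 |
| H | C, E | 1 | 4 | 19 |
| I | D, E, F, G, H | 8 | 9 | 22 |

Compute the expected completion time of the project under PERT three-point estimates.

te_A = (9 + 4·12 + 15)/6 = 72/6 = 12
te_B = (3 + 4·6 + 9)/6 = 36/6 = 6
te_C = (8 + 4·9 + 10)/6 = 54/6 = 9
te_D = (6 + 4·9 + 24)/6 = 66/6 = 11
te_E = (8 + 4·12 + 16)/6 = 72/6 = 12
te_F = (1 + 4·2 + 3)/6 = 12/6 = 2
te_G = (7 + 4·10 + 25)/6 = 72/6 = 12
te_H = (1 + 4·4 + 19)/6 = 36/6 = 6
te_I = (8 + 4·9 + 22)/6 = 66/6 = 11

Forward pass:
ES_A = 0; EF_A = 12
ES_B = 0; EF_B = 6
ES_C = 0; EF_C = 9
ES_D = 0; EF_D = 11
ES_E = 0; EF_E = 12
ES_F = max(EF_A=12, EF_B=6) = 12; EF_F = 12+2 = 14
ES_G = max(EF_A=12, EF_C=9) = 12; EF_G = 12+12 = 24
ES_H = max(EF_C=9, EF_E=12) = 12; EF_H = 12+6 = 18
ES_I = max(EF_D=11, EF_E=12, EF_F=14, EF_G=24, EF_H=18) = 24; EF_I = 24+11 = 35
Expected project duration μ = 35 hours. Critical path: A → G → I.

35 hours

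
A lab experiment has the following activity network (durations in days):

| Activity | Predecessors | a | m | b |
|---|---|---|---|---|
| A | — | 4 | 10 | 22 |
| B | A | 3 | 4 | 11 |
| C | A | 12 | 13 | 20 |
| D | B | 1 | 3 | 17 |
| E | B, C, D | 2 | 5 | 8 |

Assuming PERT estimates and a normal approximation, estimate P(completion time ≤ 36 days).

0.960

te_A = (4 + 4·10 + 22)/6 = 66/6 = 11; σ²_A = ((22−4)/6)² = 9.000
te_B = (3 + 4·4 + 11)/6 = 30/6 = 5; σ²_B = ((11−3)/6)² = 1.778
te_C = (12 + 4·13 + 20)/6 = 84/6 = 14; σ²_C = ((20−12)/6)² = 1.778
te_D = (1 + 4·3 + 17)/6 = 30/6 = 5; σ²_D = ((17−1)/6)² = 7.111
te_E = (2 + 4·5 + 8)/6 = 30/6 = 5; σ²_E = ((8−2)/6)² = 1.000

Forward pass:
ES_A = 0; EF_A = 11
ES_B = 11; EF_B = 11+5 = 16
ES_C = 11; EF_C = 11+14 = 25
ES_D = 16; EF_D = 16+5 = 21
ES_E = max(EF_B=16, EF_C=25, EF_D=21) = 25; EF_E = 25+5 = 30
Expected project duration μ = 30 days. Critical path: A → C → E.

Variance along critical path = 9.000 + 1.778 + 1.000 = 11.778; σ = √11.778 = 3.432 days.
Z = (36 − 30) / 3.432 = 1.748
P(T ≤ 36) = Φ(1.748) ≈ 0.960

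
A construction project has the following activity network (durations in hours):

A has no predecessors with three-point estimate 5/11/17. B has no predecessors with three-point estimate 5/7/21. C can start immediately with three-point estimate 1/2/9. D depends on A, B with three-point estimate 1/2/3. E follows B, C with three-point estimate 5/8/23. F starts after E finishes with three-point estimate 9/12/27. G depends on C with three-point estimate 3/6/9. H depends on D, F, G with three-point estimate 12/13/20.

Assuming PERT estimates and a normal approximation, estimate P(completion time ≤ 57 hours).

te_A = (5 + 4·11 + 17)/6 = 66/6 = 11; σ²_A = ((17−5)/6)² = 4.000
te_B = (5 + 4·7 + 21)/6 = 54/6 = 9; σ²_B = ((21−5)/6)² = 7.111
te_C = (1 + 4·2 + 9)/6 = 18/6 = 3; σ²_C = ((9−1)/6)² = 1.778
te_D = (1 + 4·2 + 3)/6 = 12/6 = 2; σ²_D = ((3−1)/6)² = 0.111
te_E = (5 + 4·8 + 23)/6 = 60/6 = 10; σ²_E = ((23−5)/6)² = 9.000
te_F = (9 + 4·12 + 27)/6 = 84/6 = 14; σ²_F = ((27−9)/6)² = 9.000
te_G = (3 + 4·6 + 9)/6 = 36/6 = 6; σ²_G = ((9−3)/6)² = 1.000
te_H = (12 + 4·13 + 20)/6 = 84/6 = 14; σ²_H = ((20−12)/6)² = 1.778

Forward pass:
ES_A = 0; EF_A = 11
ES_B = 0; EF_B = 9
ES_C = 0; EF_C = 3
ES_D = max(EF_A=11, EF_B=9) = 11; EF_D = 11+2 = 13
ES_E = max(EF_B=9, EF_C=3) = 9; EF_E = 9+10 = 19
ES_F = 19; EF_F = 19+14 = 33
ES_G = 3; EF_G = 3+6 = 9
ES_H = max(EF_D=13, EF_F=33, EF_G=9) = 33; EF_H = 33+14 = 47
Expected project duration μ = 47 hours. Critical path: B → E → F → H.

Variance along critical path = 7.111 + 9.000 + 9.000 + 1.778 = 26.889; σ = √26.889 = 5.185 hours.
Z = (57 − 47) / 5.185 = 1.928
P(T ≤ 57) = Φ(1.928) ≈ 0.973

0.973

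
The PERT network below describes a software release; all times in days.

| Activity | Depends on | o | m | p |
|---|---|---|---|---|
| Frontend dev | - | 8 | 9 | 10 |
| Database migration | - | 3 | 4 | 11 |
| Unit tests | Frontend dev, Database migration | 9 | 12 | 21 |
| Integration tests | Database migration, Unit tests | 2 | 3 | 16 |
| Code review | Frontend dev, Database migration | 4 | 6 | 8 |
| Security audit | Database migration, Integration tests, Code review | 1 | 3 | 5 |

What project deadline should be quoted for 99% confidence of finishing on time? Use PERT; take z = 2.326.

37.4 days

te_Frontend dev = (8 + 4·9 + 10)/6 = 54/6 = 9; σ²_Frontend dev = ((10−8)/6)² = 0.111
te_Database migration = (3 + 4·4 + 11)/6 = 30/6 = 5; σ²_Database migration = ((11−3)/6)² = 1.778
te_Unit tests = (9 + 4·12 + 21)/6 = 78/6 = 13; σ²_Unit tests = ((21−9)/6)² = 4.000
te_Integration tests = (2 + 4·3 + 16)/6 = 30/6 = 5; σ²_Integration tests = ((16−2)/6)² = 5.444
te_Code review = (4 + 4·6 + 8)/6 = 36/6 = 6; σ²_Code review = ((8−4)/6)² = 0.444
te_Security audit = (1 + 4·3 + 5)/6 = 18/6 = 3; σ²_Security audit = ((5−1)/6)² = 0.444

Forward pass:
ES_Frontend dev = 0; EF_Frontend dev = 9
ES_Database migration = 0; EF_Database migration = 5
ES_Unit tests = max(EF_Frontend dev=9, EF_Database migration=5) = 9; EF_Unit tests = 9+13 = 22
ES_Integration tests = max(EF_Database migration=5, EF_Unit tests=22) = 22; EF_Integration tests = 22+5 = 27
ES_Code review = max(EF_Frontend dev=9, EF_Database migration=5) = 9; EF_Code review = 9+6 = 15
ES_Security audit = max(EF_Database migration=5, EF_Integration tests=27, EF_Code review=15) = 27; EF_Security audit = 27+3 = 30
Expected project duration μ = 30 days. Critical path: Frontend dev → Unit tests → Integration tests → Security audit.

Variance along critical path = 0.111 + 4.000 + 5.444 + 0.444 = 10.000; σ = 3.162 days.
D = μ + z·σ = 30 + 2.326·3.162 = 37.4 days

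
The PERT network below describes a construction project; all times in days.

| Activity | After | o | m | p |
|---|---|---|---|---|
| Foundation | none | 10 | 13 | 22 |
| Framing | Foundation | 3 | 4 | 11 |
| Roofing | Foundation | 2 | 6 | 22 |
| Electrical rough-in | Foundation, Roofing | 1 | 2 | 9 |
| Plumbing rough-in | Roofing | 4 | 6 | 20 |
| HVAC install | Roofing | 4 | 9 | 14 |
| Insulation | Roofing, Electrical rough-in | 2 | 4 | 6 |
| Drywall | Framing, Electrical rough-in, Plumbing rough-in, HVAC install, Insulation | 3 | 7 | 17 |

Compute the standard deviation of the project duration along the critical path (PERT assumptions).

4.83 days

te_Foundation = (10 + 4·13 + 22)/6 = 84/6 = 14; σ²_Foundation = ((22−10)/6)² = 4.000
te_Framing = (3 + 4·4 + 11)/6 = 30/6 = 5; σ²_Framing = ((11−3)/6)² = 1.778
te_Roofing = (2 + 4·6 + 22)/6 = 48/6 = 8; σ²_Roofing = ((22−2)/6)² = 11.111
te_Electrical rough-in = (1 + 4·2 + 9)/6 = 18/6 = 3; σ²_Electrical rough-in = ((9−1)/6)² = 1.778
te_Plumbing rough-in = (4 + 4·6 + 20)/6 = 48/6 = 8; σ²_Plumbing rough-in = ((20−4)/6)² = 7.111
te_HVAC install = (4 + 4·9 + 14)/6 = 54/6 = 9; σ²_HVAC install = ((14−4)/6)² = 2.778
te_Insulation = (2 + 4·4 + 6)/6 = 24/6 = 4; σ²_Insulation = ((6−2)/6)² = 0.444
te_Drywall = (3 + 4·7 + 17)/6 = 48/6 = 8; σ²_Drywall = ((17−3)/6)² = 5.444

Forward pass:
ES_Foundation = 0; EF_Foundation = 14
ES_Framing = 14; EF_Framing = 14+5 = 19
ES_Roofing = 14; EF_Roofing = 14+8 = 22
ES_Electrical rough-in = max(EF_Foundation=14, EF_Roofing=22) = 22; EF_Electrical rough-in = 22+3 = 25
ES_Plumbing rough-in = 22; EF_Plumbing rough-in = 22+8 = 30
ES_HVAC install = 22; EF_HVAC install = 22+9 = 31
ES_Insulation = max(EF_Roofing=22, EF_Electrical rough-in=25) = 25; EF_Insulation = 25+4 = 29
ES_Drywall = max(EF_Framing=19, EF_Electrical rough-in=25, EF_Plumbing rough-in=30, EF_HVAC install=31, EF_Insulation=29) = 31; EF_Drywall = 31+8 = 39
Expected project duration μ = 39 days. Critical path: Foundation → Roofing → HVAC install → Drywall.

Variance along critical path = 4.000 + 11.111 + 2.778 + 5.444 = 23.333
σ = √23.333 = 4.830 days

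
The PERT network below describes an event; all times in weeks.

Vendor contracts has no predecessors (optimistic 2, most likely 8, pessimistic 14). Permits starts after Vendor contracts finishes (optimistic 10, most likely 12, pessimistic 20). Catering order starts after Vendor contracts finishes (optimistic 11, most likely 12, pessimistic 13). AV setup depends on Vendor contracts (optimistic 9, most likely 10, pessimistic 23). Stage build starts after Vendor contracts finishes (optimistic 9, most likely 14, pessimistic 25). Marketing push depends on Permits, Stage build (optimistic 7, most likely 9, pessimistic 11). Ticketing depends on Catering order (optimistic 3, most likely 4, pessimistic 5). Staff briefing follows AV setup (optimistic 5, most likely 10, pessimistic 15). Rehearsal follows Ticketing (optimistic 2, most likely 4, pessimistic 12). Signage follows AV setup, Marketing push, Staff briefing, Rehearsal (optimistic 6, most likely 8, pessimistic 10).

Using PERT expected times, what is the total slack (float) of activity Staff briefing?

2 weeks

te_Vendor contracts = (2 + 4·8 + 14)/6 = 48/6 = 8
te_Permits = (10 + 4·12 + 20)/6 = 78/6 = 13
te_Catering order = (11 + 4·12 + 13)/6 = 72/6 = 12
te_AV setup = (9 + 4·10 + 23)/6 = 72/6 = 12
te_Stage build = (9 + 4·14 + 25)/6 = 90/6 = 15
te_Marketing push = (7 + 4·9 + 11)/6 = 54/6 = 9
te_Ticketing = (3 + 4·4 + 5)/6 = 24/6 = 4
te_Staff briefing = (5 + 4·10 + 15)/6 = 60/6 = 10
te_Rehearsal = (2 + 4·4 + 12)/6 = 30/6 = 5
te_Signage = (6 + 4·8 + 10)/6 = 48/6 = 8

Forward pass:
ES_Vendor contracts = 0; EF_Vendor contracts = 8
ES_Permits = 8; EF_Permits = 8+13 = 21
ES_Catering order = 8; EF_Catering order = 8+12 = 20
ES_AV setup = 8; EF_AV setup = 8+12 = 20
ES_Stage build = 8; EF_Stage build = 8+15 = 23
ES_Marketing push = max(EF_Permits=21, EF_Stage build=23) = 23; EF_Marketing push = 23+9 = 32
ES_Ticketing = 20; EF_Ticketing = 20+4 = 24
ES_Staff briefing = 20; EF_Staff briefing = 20+10 = 30
ES_Rehearsal = 24; EF_Rehearsal = 24+5 = 29
ES_Signage = max(EF_AV setup=20, EF_Marketing push=32, EF_Staff briefing=30, EF_Rehearsal=29) = 32; EF_Signage = 32+8 = 40
Expected project duration μ = 40 weeks. Critical path: Vendor contracts → Stage build → Marketing push → Signage.

Backward pass:
LF_Signage = 40; LS_Signage = 40−8 = 32
LF_Rehearsal = LS_Signage = 32; LS_Rehearsal = 32−5 = 27
LF_Staff briefing = LS_Signage = 32; LS_Staff briefing = 32−10 = 22
LF_Ticketing = LS_Rehearsal = 27; LS_Ticketing = 27−4 = 23
LF_Marketing push = LS_Signage = 32; LS_Marketing push = 32−9 = 23
LF_Stage build = LS_Marketing push = 23; LS_Stage build = 23−15 = 8
LF_AV setup = min(LS_Staff briefing=22, LS_Signage=32) = 22; LS_AV setup = 22−12 = 10
LF_Catering order = LS_Ticketing = 23; LS_Catering order = 23−12 = 11
LF_Permits = LS_Marketing push = 23; LS_Permits = 23−13 = 10
LF_Vendor contracts = min(LS_Permits=10, LS_Catering order=11, LS_AV setup=10, LS_Stage build=8) = 8; LS_Vendor contracts = 8−8 = 0
Slack_Staff briefing = LS_Staff briefing − ES_Staff briefing = 22 − 20 = 2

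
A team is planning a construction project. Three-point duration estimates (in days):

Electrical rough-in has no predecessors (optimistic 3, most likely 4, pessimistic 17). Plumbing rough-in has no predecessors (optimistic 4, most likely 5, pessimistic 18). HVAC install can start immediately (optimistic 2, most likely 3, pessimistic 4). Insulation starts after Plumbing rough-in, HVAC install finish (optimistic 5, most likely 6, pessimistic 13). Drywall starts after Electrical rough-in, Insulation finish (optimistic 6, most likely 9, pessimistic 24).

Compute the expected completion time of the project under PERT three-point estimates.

te_Electrical rough-in = (3 + 4·4 + 17)/6 = 36/6 = 6
te_Plumbing rough-in = (4 + 4·5 + 18)/6 = 42/6 = 7
te_HVAC install = (2 + 4·3 + 4)/6 = 18/6 = 3
te_Insulation = (5 + 4·6 + 13)/6 = 42/6 = 7
te_Drywall = (6 + 4·9 + 24)/6 = 66/6 = 11

Forward pass:
ES_Electrical rough-in = 0; EF_Electrical rough-in = 6
ES_Plumbing rough-in = 0; EF_Plumbing rough-in = 7
ES_HVAC install = 0; EF_HVAC install = 3
ES_Insulation = max(EF_Plumbing rough-in=7, EF_HVAC install=3) = 7; EF_Insulation = 7+7 = 14
ES_Drywall = max(EF_Electrical rough-in=6, EF_Insulation=14) = 14; EF_Drywall = 14+11 = 25
Expected project duration μ = 25 days. Critical path: Plumbing rough-in → Insulation → Drywall.

25 days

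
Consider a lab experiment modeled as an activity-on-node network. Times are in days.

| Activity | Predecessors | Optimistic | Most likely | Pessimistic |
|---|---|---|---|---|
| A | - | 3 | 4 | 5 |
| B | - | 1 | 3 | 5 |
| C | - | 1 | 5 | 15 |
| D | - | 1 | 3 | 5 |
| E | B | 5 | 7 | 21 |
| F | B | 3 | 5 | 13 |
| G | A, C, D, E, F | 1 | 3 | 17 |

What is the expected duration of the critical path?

te_A = (3 + 4·4 + 5)/6 = 24/6 = 4
te_B = (1 + 4·3 + 5)/6 = 18/6 = 3
te_C = (1 + 4·5 + 15)/6 = 36/6 = 6
te_D = (1 + 4·3 + 5)/6 = 18/6 = 3
te_E = (5 + 4·7 + 21)/6 = 54/6 = 9
te_F = (3 + 4·5 + 13)/6 = 36/6 = 6
te_G = (1 + 4·3 + 17)/6 = 30/6 = 5

Forward pass:
ES_A = 0; EF_A = 4
ES_B = 0; EF_B = 3
ES_C = 0; EF_C = 6
ES_D = 0; EF_D = 3
ES_E = 3; EF_E = 3+9 = 12
ES_F = 3; EF_F = 3+6 = 9
ES_G = max(EF_A=4, EF_C=6, EF_D=3, EF_E=12, EF_F=9) = 12; EF_G = 12+5 = 17
Expected project duration μ = 17 days. Critical path: B → E → G.

17 days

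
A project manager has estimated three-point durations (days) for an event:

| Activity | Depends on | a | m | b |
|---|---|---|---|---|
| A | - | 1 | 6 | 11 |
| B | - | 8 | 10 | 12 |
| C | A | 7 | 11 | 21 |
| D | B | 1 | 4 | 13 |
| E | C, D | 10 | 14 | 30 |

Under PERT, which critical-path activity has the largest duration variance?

te_A = (1 + 4·6 + 11)/6 = 36/6 = 6; σ²_A = ((11−1)/6)² = 2.778
te_B = (8 + 4·10 + 12)/6 = 60/6 = 10; σ²_B = ((12−8)/6)² = 0.444
te_C = (7 + 4·11 + 21)/6 = 72/6 = 12; σ²_C = ((21−7)/6)² = 5.444
te_D = (1 + 4·4 + 13)/6 = 30/6 = 5; σ²_D = ((13−1)/6)² = 4.000
te_E = (10 + 4·14 + 30)/6 = 96/6 = 16; σ²_E = ((30−10)/6)² = 11.111

Forward pass:
ES_A = 0; EF_A = 6
ES_B = 0; EF_B = 10
ES_C = 6; EF_C = 6+12 = 18
ES_D = 10; EF_D = 10+5 = 15
ES_E = max(EF_C=18, EF_D=15) = 18; EF_E = 18+16 = 34
Expected project duration μ = 34 days. Critical path: A → C → E.

Variances on critical path: σ²_A=2.778, σ²_C=5.444, σ²_E=11.111.
Largest is σ²_E = 11.111.

E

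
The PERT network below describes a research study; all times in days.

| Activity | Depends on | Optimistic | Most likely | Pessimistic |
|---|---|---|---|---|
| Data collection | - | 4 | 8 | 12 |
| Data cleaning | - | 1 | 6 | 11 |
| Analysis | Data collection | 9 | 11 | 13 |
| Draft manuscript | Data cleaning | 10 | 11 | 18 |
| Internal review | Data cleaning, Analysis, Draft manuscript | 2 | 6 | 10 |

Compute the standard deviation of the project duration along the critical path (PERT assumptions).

te_Data collection = (4 + 4·8 + 12)/6 = 48/6 = 8; σ²_Data collection = ((12−4)/6)² = 1.778
te_Data cleaning = (1 + 4·6 + 11)/6 = 36/6 = 6; σ²_Data cleaning = ((11−1)/6)² = 2.778
te_Analysis = (9 + 4·11 + 13)/6 = 66/6 = 11; σ²_Analysis = ((13−9)/6)² = 0.444
te_Draft manuscript = (10 + 4·11 + 18)/6 = 72/6 = 12; σ²_Draft manuscript = ((18−10)/6)² = 1.778
te_Internal review = (2 + 4·6 + 10)/6 = 36/6 = 6; σ²_Internal review = ((10−2)/6)² = 1.778

Forward pass:
ES_Data collection = 0; EF_Data collection = 8
ES_Data cleaning = 0; EF_Data cleaning = 6
ES_Analysis = 8; EF_Analysis = 8+11 = 19
ES_Draft manuscript = 6; EF_Draft manuscript = 6+12 = 18
ES_Internal review = max(EF_Data cleaning=6, EF_Analysis=19, EF_Draft manuscript=18) = 19; EF_Internal review = 19+6 = 25
Expected project duration μ = 25 days. Critical path: Data collection → Analysis → Internal review.

Variance along critical path = 1.778 + 0.444 + 1.778 = 4.000
σ = √4.000 = 2.000 days

2.00 days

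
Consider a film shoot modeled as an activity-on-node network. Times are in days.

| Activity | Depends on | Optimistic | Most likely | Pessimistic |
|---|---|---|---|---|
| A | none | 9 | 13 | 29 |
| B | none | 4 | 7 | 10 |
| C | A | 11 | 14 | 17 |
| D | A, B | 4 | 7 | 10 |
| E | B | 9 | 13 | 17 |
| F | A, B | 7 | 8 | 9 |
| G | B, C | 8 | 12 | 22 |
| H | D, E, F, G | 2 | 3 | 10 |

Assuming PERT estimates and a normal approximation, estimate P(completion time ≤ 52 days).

te_A = (9 + 4·13 + 29)/6 = 90/6 = 15; σ²_A = ((29−9)/6)² = 11.111
te_B = (4 + 4·7 + 10)/6 = 42/6 = 7; σ²_B = ((10−4)/6)² = 1.000
te_C = (11 + 4·14 + 17)/6 = 84/6 = 14; σ²_C = ((17−11)/6)² = 1.000
te_D = (4 + 4·7 + 10)/6 = 42/6 = 7; σ²_D = ((10−4)/6)² = 1.000
te_E = (9 + 4·13 + 17)/6 = 78/6 = 13; σ²_E = ((17−9)/6)² = 1.778
te_F = (7 + 4·8 + 9)/6 = 48/6 = 8; σ²_F = ((9−7)/6)² = 0.111
te_G = (8 + 4·12 + 22)/6 = 78/6 = 13; σ²_G = ((22−8)/6)² = 5.444
te_H = (2 + 4·3 + 10)/6 = 24/6 = 4; σ²_H = ((10−2)/6)² = 1.778

Forward pass:
ES_A = 0; EF_A = 15
ES_B = 0; EF_B = 7
ES_C = 15; EF_C = 15+14 = 29
ES_D = max(EF_A=15, EF_B=7) = 15; EF_D = 15+7 = 22
ES_E = 7; EF_E = 7+13 = 20
ES_F = max(EF_A=15, EF_B=7) = 15; EF_F = 15+8 = 23
ES_G = max(EF_B=7, EF_C=29) = 29; EF_G = 29+13 = 42
ES_H = max(EF_D=22, EF_E=20, EF_F=23, EF_G=42) = 42; EF_H = 42+4 = 46
Expected project duration μ = 46 days. Critical path: A → C → G → H.

Variance along critical path = 11.111 + 1.000 + 5.444 + 1.778 = 19.333; σ = √19.333 = 4.397 days.
Z = (52 − 46) / 4.397 = 1.365
P(T ≤ 52) = Φ(1.365) ≈ 0.914

0.914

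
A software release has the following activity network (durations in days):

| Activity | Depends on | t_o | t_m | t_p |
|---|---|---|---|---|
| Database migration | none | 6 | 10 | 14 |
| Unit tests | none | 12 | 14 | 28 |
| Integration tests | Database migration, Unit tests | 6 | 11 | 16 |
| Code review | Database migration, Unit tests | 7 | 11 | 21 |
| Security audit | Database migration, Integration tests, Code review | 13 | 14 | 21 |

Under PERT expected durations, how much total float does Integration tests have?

1 days

te_Database migration = (6 + 4·10 + 14)/6 = 60/6 = 10
te_Unit tests = (12 + 4·14 + 28)/6 = 96/6 = 16
te_Integration tests = (6 + 4·11 + 16)/6 = 66/6 = 11
te_Code review = (7 + 4·11 + 21)/6 = 72/6 = 12
te_Security audit = (13 + 4·14 + 21)/6 = 90/6 = 15

Forward pass:
ES_Database migration = 0; EF_Database migration = 10
ES_Unit tests = 0; EF_Unit tests = 16
ES_Integration tests = max(EF_Database migration=10, EF_Unit tests=16) = 16; EF_Integration tests = 16+11 = 27
ES_Code review = max(EF_Database migration=10, EF_Unit tests=16) = 16; EF_Code review = 16+12 = 28
ES_Security audit = max(EF_Database migration=10, EF_Integration tests=27, EF_Code review=28) = 28; EF_Security audit = 28+15 = 43
Expected project duration μ = 43 days. Critical path: Unit tests → Code review → Security audit.

Backward pass:
LF_Security audit = 43; LS_Security audit = 43−15 = 28
LF_Code review = LS_Security audit = 28; LS_Code review = 28−12 = 16
LF_Integration tests = LS_Security audit = 28; LS_Integration tests = 28−11 = 17
LF_Unit tests = min(LS_Integration tests=17, LS_Code review=16) = 16; LS_Unit tests = 16−16 = 0
LF_Database migration = min(LS_Integration tests=17, LS_Code review=16, LS_Security audit=28) = 16; LS_Database migration = 16−10 = 6
Slack_Integration tests = LS_Integration tests − ES_Integration tests = 17 − 16 = 1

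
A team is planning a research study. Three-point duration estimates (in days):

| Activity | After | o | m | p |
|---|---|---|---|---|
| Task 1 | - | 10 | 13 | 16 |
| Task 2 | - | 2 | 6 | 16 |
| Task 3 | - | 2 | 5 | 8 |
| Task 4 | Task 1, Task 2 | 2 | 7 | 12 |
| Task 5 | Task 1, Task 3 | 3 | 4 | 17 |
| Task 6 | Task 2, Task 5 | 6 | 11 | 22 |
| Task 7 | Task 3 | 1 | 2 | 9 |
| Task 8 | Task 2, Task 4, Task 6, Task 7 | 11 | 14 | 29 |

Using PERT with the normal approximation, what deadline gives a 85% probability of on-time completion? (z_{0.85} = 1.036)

te_Task 1 = (10 + 4·13 + 16)/6 = 78/6 = 13; σ²_Task 1 = ((16−10)/6)² = 1.000
te_Task 2 = (2 + 4·6 + 16)/6 = 42/6 = 7; σ²_Task 2 = ((16−2)/6)² = 5.444
te_Task 3 = (2 + 4·5 + 8)/6 = 30/6 = 5; σ²_Task 3 = ((8−2)/6)² = 1.000
te_Task 4 = (2 + 4·7 + 12)/6 = 42/6 = 7; σ²_Task 4 = ((12−2)/6)² = 2.778
te_Task 5 = (3 + 4·4 + 17)/6 = 36/6 = 6; σ²_Task 5 = ((17−3)/6)² = 5.444
te_Task 6 = (6 + 4·11 + 22)/6 = 72/6 = 12; σ²_Task 6 = ((22−6)/6)² = 7.111
te_Task 7 = (1 + 4·2 + 9)/6 = 18/6 = 3; σ²_Task 7 = ((9−1)/6)² = 1.778
te_Task 8 = (11 + 4·14 + 29)/6 = 96/6 = 16; σ²_Task 8 = ((29−11)/6)² = 9.000

Forward pass:
ES_Task 1 = 0; EF_Task 1 = 13
ES_Task 2 = 0; EF_Task 2 = 7
ES_Task 3 = 0; EF_Task 3 = 5
ES_Task 4 = max(EF_Task 1=13, EF_Task 2=7) = 13; EF_Task 4 = 13+7 = 20
ES_Task 5 = max(EF_Task 1=13, EF_Task 3=5) = 13; EF_Task 5 = 13+6 = 19
ES_Task 6 = max(EF_Task 2=7, EF_Task 5=19) = 19; EF_Task 6 = 19+12 = 31
ES_Task 7 = 5; EF_Task 7 = 5+3 = 8
ES_Task 8 = max(EF_Task 2=7, EF_Task 4=20, EF_Task 6=31, EF_Task 7=8) = 31; EF_Task 8 = 31+16 = 47
Expected project duration μ = 47 days. Critical path: Task 1 → Task 5 → Task 6 → Task 8.

Variance along critical path = 1.000 + 5.444 + 7.111 + 9.000 = 22.556; σ = 4.749 days.
D = μ + z·σ = 47 + 1.036·4.749 = 51.9 days

51.9 days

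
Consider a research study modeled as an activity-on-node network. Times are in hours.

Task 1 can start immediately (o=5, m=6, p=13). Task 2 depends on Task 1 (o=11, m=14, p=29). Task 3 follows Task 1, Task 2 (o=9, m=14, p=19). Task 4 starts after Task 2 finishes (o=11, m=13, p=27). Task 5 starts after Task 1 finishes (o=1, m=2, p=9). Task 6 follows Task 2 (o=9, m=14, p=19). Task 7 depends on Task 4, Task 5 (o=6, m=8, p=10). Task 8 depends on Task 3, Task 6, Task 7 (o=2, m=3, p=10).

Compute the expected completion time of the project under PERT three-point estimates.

te_Task 1 = (5 + 4·6 + 13)/6 = 42/6 = 7
te_Task 2 = (11 + 4·14 + 29)/6 = 96/6 = 16
te_Task 3 = (9 + 4·14 + 19)/6 = 84/6 = 14
te_Task 4 = (11 + 4·13 + 27)/6 = 90/6 = 15
te_Task 5 = (1 + 4·2 + 9)/6 = 18/6 = 3
te_Task 6 = (9 + 4·14 + 19)/6 = 84/6 = 14
te_Task 7 = (6 + 4·8 + 10)/6 = 48/6 = 8
te_Task 8 = (2 + 4·3 + 10)/6 = 24/6 = 4

Forward pass:
ES_Task 1 = 0; EF_Task 1 = 7
ES_Task 2 = 7; EF_Task 2 = 7+16 = 23
ES_Task 3 = max(EF_Task 1=7, EF_Task 2=23) = 23; EF_Task 3 = 23+14 = 37
ES_Task 4 = 23; EF_Task 4 = 23+15 = 38
ES_Task 5 = 7; EF_Task 5 = 7+3 = 10
ES_Task 6 = 23; EF_Task 6 = 23+14 = 37
ES_Task 7 = max(EF_Task 4=38, EF_Task 5=10) = 38; EF_Task 7 = 38+8 = 46
ES_Task 8 = max(EF_Task 3=37, EF_Task 6=37, EF_Task 7=46) = 46; EF_Task 8 = 46+4 = 50
Expected project duration μ = 50 hours. Critical path: Task 1 → Task 2 → Task 4 → Task 7 → Task 8.

50 hours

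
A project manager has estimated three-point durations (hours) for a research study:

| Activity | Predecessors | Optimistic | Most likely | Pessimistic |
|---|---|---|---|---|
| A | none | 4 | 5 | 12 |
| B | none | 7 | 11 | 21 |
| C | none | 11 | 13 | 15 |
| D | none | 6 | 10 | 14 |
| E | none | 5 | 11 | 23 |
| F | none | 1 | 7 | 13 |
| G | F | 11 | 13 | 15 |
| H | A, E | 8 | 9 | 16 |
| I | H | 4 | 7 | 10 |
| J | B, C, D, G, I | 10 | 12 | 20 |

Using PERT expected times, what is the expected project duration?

42 hours

te_A = (4 + 4·5 + 12)/6 = 36/6 = 6
te_B = (7 + 4·11 + 21)/6 = 72/6 = 12
te_C = (11 + 4·13 + 15)/6 = 78/6 = 13
te_D = (6 + 4·10 + 14)/6 = 60/6 = 10
te_E = (5 + 4·11 + 23)/6 = 72/6 = 12
te_F = (1 + 4·7 + 13)/6 = 42/6 = 7
te_G = (11 + 4·13 + 15)/6 = 78/6 = 13
te_H = (8 + 4·9 + 16)/6 = 60/6 = 10
te_I = (4 + 4·7 + 10)/6 = 42/6 = 7
te_J = (10 + 4·12 + 20)/6 = 78/6 = 13

Forward pass:
ES_A = 0; EF_A = 6
ES_B = 0; EF_B = 12
ES_C = 0; EF_C = 13
ES_D = 0; EF_D = 10
ES_E = 0; EF_E = 12
ES_F = 0; EF_F = 7
ES_G = 7; EF_G = 7+13 = 20
ES_H = max(EF_A=6, EF_E=12) = 12; EF_H = 12+10 = 22
ES_I = 22; EF_I = 22+7 = 29
ES_J = max(EF_B=12, EF_C=13, EF_D=10, EF_G=20, EF_I=29) = 29; EF_J = 29+13 = 42
Expected project duration μ = 42 hours. Critical path: E → H → I → J.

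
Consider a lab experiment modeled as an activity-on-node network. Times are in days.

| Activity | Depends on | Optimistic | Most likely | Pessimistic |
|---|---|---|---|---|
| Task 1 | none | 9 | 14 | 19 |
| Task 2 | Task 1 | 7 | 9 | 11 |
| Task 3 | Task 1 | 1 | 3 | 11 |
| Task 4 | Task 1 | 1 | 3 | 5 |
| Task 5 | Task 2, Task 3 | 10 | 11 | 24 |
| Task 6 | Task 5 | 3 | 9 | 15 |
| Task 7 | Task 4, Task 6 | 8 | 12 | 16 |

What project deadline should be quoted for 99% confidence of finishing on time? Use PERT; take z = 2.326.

te_Task 1 = (9 + 4·14 + 19)/6 = 84/6 = 14; σ²_Task 1 = ((19−9)/6)² = 2.778
te_Task 2 = (7 + 4·9 + 11)/6 = 54/6 = 9; σ²_Task 2 = ((11−7)/6)² = 0.444
te_Task 3 = (1 + 4·3 + 11)/6 = 24/6 = 4; σ²_Task 3 = ((11−1)/6)² = 2.778
te_Task 4 = (1 + 4·3 + 5)/6 = 18/6 = 3; σ²_Task 4 = ((5−1)/6)² = 0.444
te_Task 5 = (10 + 4·11 + 24)/6 = 78/6 = 13; σ²_Task 5 = ((24−10)/6)² = 5.444
te_Task 6 = (3 + 4·9 + 15)/6 = 54/6 = 9; σ²_Task 6 = ((15−3)/6)² = 4.000
te_Task 7 = (8 + 4·12 + 16)/6 = 72/6 = 12; σ²_Task 7 = ((16−8)/6)² = 1.778

Forward pass:
ES_Task 1 = 0; EF_Task 1 = 14
ES_Task 2 = 14; EF_Task 2 = 14+9 = 23
ES_Task 3 = 14; EF_Task 3 = 14+4 = 18
ES_Task 4 = 14; EF_Task 4 = 14+3 = 17
ES_Task 5 = max(EF_Task 2=23, EF_Task 3=18) = 23; EF_Task 5 = 23+13 = 36
ES_Task 6 = 36; EF_Task 6 = 36+9 = 45
ES_Task 7 = max(EF_Task 4=17, EF_Task 6=45) = 45; EF_Task 7 = 45+12 = 57
Expected project duration μ = 57 days. Critical path: Task 1 → Task 2 → Task 5 → Task 6 → Task 7.

Variance along critical path = 2.778 + 0.444 + 5.444 + 4.000 + 1.778 = 14.444; σ = 3.801 days.
D = μ + z·σ = 57 + 2.326·3.801 = 65.8 days

65.8 days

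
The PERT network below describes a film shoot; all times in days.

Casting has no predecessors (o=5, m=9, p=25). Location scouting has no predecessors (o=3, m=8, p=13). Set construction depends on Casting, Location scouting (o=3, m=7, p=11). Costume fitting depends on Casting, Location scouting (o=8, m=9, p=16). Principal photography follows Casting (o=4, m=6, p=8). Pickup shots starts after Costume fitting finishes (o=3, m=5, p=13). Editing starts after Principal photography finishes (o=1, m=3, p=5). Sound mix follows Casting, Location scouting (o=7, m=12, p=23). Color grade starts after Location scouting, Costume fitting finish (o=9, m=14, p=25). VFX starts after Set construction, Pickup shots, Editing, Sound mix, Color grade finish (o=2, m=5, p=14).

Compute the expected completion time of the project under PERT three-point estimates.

te_Casting = (5 + 4·9 + 25)/6 = 66/6 = 11
te_Location scouting = (3 + 4·8 + 13)/6 = 48/6 = 8
te_Set construction = (3 + 4·7 + 11)/6 = 42/6 = 7
te_Costume fitting = (8 + 4·9 + 16)/6 = 60/6 = 10
te_Principal photography = (4 + 4·6 + 8)/6 = 36/6 = 6
te_Pickup shots = (3 + 4·5 + 13)/6 = 36/6 = 6
te_Editing = (1 + 4·3 + 5)/6 = 18/6 = 3
te_Sound mix = (7 + 4·12 + 23)/6 = 78/6 = 13
te_Color grade = (9 + 4·14 + 25)/6 = 90/6 = 15
te_VFX = (2 + 4·5 + 14)/6 = 36/6 = 6

Forward pass:
ES_Casting = 0; EF_Casting = 11
ES_Location scouting = 0; EF_Location scouting = 8
ES_Set construction = max(EF_Casting=11, EF_Location scouting=8) = 11; EF_Set construction = 11+7 = 18
ES_Costume fitting = max(EF_Casting=11, EF_Location scouting=8) = 11; EF_Costume fitting = 11+10 = 21
ES_Principal photography = 11; EF_Principal photography = 11+6 = 17
ES_Pickup shots = 21; EF_Pickup shots = 21+6 = 27
ES_Editing = 17; EF_Editing = 17+3 = 20
ES_Sound mix = max(EF_Casting=11, EF_Location scouting=8) = 11; EF_Sound mix = 11+13 = 24
ES_Color grade = max(EF_Location scouting=8, EF_Costume fitting=21) = 21; EF_Color grade = 21+15 = 36
ES_VFX = max(EF_Set construction=18, EF_Pickup shots=27, EF_Editing=20, EF_Sound mix=24, EF_Color grade=36) = 36; EF_VFX = 36+6 = 42
Expected project duration μ = 42 days. Critical path: Casting → Costume fitting → Color grade → VFX.

42 days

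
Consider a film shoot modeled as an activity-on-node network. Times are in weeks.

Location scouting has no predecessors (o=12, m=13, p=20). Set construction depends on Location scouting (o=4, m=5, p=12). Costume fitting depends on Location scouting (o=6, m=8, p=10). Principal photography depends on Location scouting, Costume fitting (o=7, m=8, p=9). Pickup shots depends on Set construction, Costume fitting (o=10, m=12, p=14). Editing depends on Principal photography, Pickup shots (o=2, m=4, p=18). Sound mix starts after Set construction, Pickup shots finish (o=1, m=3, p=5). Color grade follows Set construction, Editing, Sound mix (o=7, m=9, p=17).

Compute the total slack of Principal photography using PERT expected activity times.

4 weeks

te_Location scouting = (12 + 4·13 + 20)/6 = 84/6 = 14
te_Set construction = (4 + 4·5 + 12)/6 = 36/6 = 6
te_Costume fitting = (6 + 4·8 + 10)/6 = 48/6 = 8
te_Principal photography = (7 + 4·8 + 9)/6 = 48/6 = 8
te_Pickup shots = (10 + 4·12 + 14)/6 = 72/6 = 12
te_Editing = (2 + 4·4 + 18)/6 = 36/6 = 6
te_Sound mix = (1 + 4·3 + 5)/6 = 18/6 = 3
te_Color grade = (7 + 4·9 + 17)/6 = 60/6 = 10

Forward pass:
ES_Location scouting = 0; EF_Location scouting = 14
ES_Set construction = 14; EF_Set construction = 14+6 = 20
ES_Costume fitting = 14; EF_Costume fitting = 14+8 = 22
ES_Principal photography = max(EF_Location scouting=14, EF_Costume fitting=22) = 22; EF_Principal photography = 22+8 = 30
ES_Pickup shots = max(EF_Set construction=20, EF_Costume fitting=22) = 22; EF_Pickup shots = 22+12 = 34
ES_Editing = max(EF_Principal photography=30, EF_Pickup shots=34) = 34; EF_Editing = 34+6 = 40
ES_Sound mix = max(EF_Set construction=20, EF_Pickup shots=34) = 34; EF_Sound mix = 34+3 = 37
ES_Color grade = max(EF_Set construction=20, EF_Editing=40, EF_Sound mix=37) = 40; EF_Color grade = 40+10 = 50
Expected project duration μ = 50 weeks. Critical path: Location scouting → Costume fitting → Pickup shots → Editing → Color grade.

Backward pass:
LF_Color grade = 50; LS_Color grade = 50−10 = 40
LF_Sound mix = LS_Color grade = 40; LS_Sound mix = 40−3 = 37
LF_Editing = LS_Color grade = 40; LS_Editing = 40−6 = 34
LF_Pickup shots = min(LS_Editing=34, LS_Sound mix=37) = 34; LS_Pickup shots = 34−12 = 22
LF_Principal photography = LS_Editing = 34; LS_Principal photography = 34−8 = 26
LF_Costume fitting = min(LS_Principal photography=26, LS_Pickup shots=22) = 22; LS_Costume fitting = 22−8 = 14
LF_Set construction = min(LS_Pickup shots=22, LS_Sound mix=37, LS_Color grade=40) = 22; LS_Set construction = 22−6 = 16
LF_Location scouting = min(LS_Set construction=16, LS_Costume fitting=14, LS_Principal photography=26) = 14; LS_Location scouting = 14−14 = 0
Slack_Principal photography = LS_Principal photography − ES_Principal photography = 26 − 22 = 4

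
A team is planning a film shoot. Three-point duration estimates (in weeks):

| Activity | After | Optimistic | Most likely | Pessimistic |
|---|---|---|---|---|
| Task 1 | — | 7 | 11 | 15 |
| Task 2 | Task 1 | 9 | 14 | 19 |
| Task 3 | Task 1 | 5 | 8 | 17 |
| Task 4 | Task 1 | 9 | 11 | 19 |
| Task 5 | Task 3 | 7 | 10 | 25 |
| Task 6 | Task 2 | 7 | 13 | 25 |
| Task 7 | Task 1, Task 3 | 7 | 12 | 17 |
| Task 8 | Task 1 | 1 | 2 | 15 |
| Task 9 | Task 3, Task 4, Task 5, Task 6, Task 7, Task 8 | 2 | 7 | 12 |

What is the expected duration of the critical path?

te_Task 1 = (7 + 4·11 + 15)/6 = 66/6 = 11
te_Task 2 = (9 + 4·14 + 19)/6 = 84/6 = 14
te_Task 3 = (5 + 4·8 + 17)/6 = 54/6 = 9
te_Task 4 = (9 + 4·11 + 19)/6 = 72/6 = 12
te_Task 5 = (7 + 4·10 + 25)/6 = 72/6 = 12
te_Task 6 = (7 + 4·13 + 25)/6 = 84/6 = 14
te_Task 7 = (7 + 4·12 + 17)/6 = 72/6 = 12
te_Task 8 = (1 + 4·2 + 15)/6 = 24/6 = 4
te_Task 9 = (2 + 4·7 + 12)/6 = 42/6 = 7

Forward pass:
ES_Task 1 = 0; EF_Task 1 = 11
ES_Task 2 = 11; EF_Task 2 = 11+14 = 25
ES_Task 3 = 11; EF_Task 3 = 11+9 = 20
ES_Task 4 = 11; EF_Task 4 = 11+12 = 23
ES_Task 5 = 20; EF_Task 5 = 20+12 = 32
ES_Task 6 = 25; EF_Task 6 = 25+14 = 39
ES_Task 7 = max(EF_Task 1=11, EF_Task 3=20) = 20; EF_Task 7 = 20+12 = 32
ES_Task 8 = 11; EF_Task 8 = 11+4 = 15
ES_Task 9 = max(EF_Task 3=20, EF_Task 4=23, EF_Task 5=32, EF_Task 6=39, EF_Task 7=32, EF_Task 8=15) = 39; EF_Task 9 = 39+7 = 46
Expected project duration μ = 46 weeks. Critical path: Task 1 → Task 2 → Task 6 → Task 9.

46 weeks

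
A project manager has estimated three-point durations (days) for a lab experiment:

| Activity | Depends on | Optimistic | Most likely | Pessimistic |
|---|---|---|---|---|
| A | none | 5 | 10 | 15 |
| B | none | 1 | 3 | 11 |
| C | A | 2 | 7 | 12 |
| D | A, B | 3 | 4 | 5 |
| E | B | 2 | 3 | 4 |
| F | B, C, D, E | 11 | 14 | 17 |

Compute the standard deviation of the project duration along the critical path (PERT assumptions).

2.56 days

te_A = (5 + 4·10 + 15)/6 = 60/6 = 10; σ²_A = ((15−5)/6)² = 2.778
te_B = (1 + 4·3 + 11)/6 = 24/6 = 4; σ²_B = ((11−1)/6)² = 2.778
te_C = (2 + 4·7 + 12)/6 = 42/6 = 7; σ²_C = ((12−2)/6)² = 2.778
te_D = (3 + 4·4 + 5)/6 = 24/6 = 4; σ²_D = ((5−3)/6)² = 0.111
te_E = (2 + 4·3 + 4)/6 = 18/6 = 3; σ²_E = ((4−2)/6)² = 0.111
te_F = (11 + 4·14 + 17)/6 = 84/6 = 14; σ²_F = ((17−11)/6)² = 1.000

Forward pass:
ES_A = 0; EF_A = 10
ES_B = 0; EF_B = 4
ES_C = 10; EF_C = 10+7 = 17
ES_D = max(EF_A=10, EF_B=4) = 10; EF_D = 10+4 = 14
ES_E = 4; EF_E = 4+3 = 7
ES_F = max(EF_B=4, EF_C=17, EF_D=14, EF_E=7) = 17; EF_F = 17+14 = 31
Expected project duration μ = 31 days. Critical path: A → C → F.

Variance along critical path = 2.778 + 2.778 + 1.000 = 6.556
σ = √6.556 = 2.560 days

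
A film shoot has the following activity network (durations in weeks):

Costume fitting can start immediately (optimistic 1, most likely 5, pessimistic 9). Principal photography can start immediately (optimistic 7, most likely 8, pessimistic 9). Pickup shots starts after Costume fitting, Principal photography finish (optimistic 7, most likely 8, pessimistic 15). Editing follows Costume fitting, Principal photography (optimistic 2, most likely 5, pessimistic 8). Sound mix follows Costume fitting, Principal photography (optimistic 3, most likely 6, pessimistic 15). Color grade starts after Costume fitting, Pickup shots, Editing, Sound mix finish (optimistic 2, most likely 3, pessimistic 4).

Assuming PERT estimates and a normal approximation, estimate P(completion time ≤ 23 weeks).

0.983

te_Costume fitting = (1 + 4·5 + 9)/6 = 30/6 = 5; σ²_Costume fitting = ((9−1)/6)² = 1.778
te_Principal photography = (7 + 4·8 + 9)/6 = 48/6 = 8; σ²_Principal photography = ((9−7)/6)² = 0.111
te_Pickup shots = (7 + 4·8 + 15)/6 = 54/6 = 9; σ²_Pickup shots = ((15−7)/6)² = 1.778
te_Editing = (2 + 4·5 + 8)/6 = 30/6 = 5; σ²_Editing = ((8−2)/6)² = 1.000
te_Sound mix = (3 + 4·6 + 15)/6 = 42/6 = 7; σ²_Sound mix = ((15−3)/6)² = 4.000
te_Color grade = (2 + 4·3 + 4)/6 = 18/6 = 3; σ²_Color grade = ((4−2)/6)² = 0.111

Forward pass:
ES_Costume fitting = 0; EF_Costume fitting = 5
ES_Principal photography = 0; EF_Principal photography = 8
ES_Pickup shots = max(EF_Costume fitting=5, EF_Principal photography=8) = 8; EF_Pickup shots = 8+9 = 17
ES_Editing = max(EF_Costume fitting=5, EF_Principal photography=8) = 8; EF_Editing = 8+5 = 13
ES_Sound mix = max(EF_Costume fitting=5, EF_Principal photography=8) = 8; EF_Sound mix = 8+7 = 15
ES_Color grade = max(EF_Costume fitting=5, EF_Pickup shots=17, EF_Editing=13, EF_Sound mix=15) = 17; EF_Color grade = 17+3 = 20
Expected project duration μ = 20 weeks. Critical path: Principal photography → Pickup shots → Color grade.

Variance along critical path = 0.111 + 1.778 + 0.111 = 2.000; σ = √2.000 = 1.414 weeks.
Z = (23 − 20) / 1.414 = 2.121
P(T ≤ 23) = Φ(2.121) ≈ 0.983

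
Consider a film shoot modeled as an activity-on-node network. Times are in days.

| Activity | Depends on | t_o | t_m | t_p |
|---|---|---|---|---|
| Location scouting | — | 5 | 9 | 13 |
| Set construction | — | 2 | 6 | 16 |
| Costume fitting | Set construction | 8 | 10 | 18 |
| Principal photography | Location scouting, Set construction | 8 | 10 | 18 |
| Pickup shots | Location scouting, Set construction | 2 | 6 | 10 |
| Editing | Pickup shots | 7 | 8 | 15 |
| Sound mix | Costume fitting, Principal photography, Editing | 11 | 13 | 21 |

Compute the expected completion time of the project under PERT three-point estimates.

38 days

te_Location scouting = (5 + 4·9 + 13)/6 = 54/6 = 9
te_Set construction = (2 + 4·6 + 16)/6 = 42/6 = 7
te_Costume fitting = (8 + 4·10 + 18)/6 = 66/6 = 11
te_Principal photography = (8 + 4·10 + 18)/6 = 66/6 = 11
te_Pickup shots = (2 + 4·6 + 10)/6 = 36/6 = 6
te_Editing = (7 + 4·8 + 15)/6 = 54/6 = 9
te_Sound mix = (11 + 4·13 + 21)/6 = 84/6 = 14

Forward pass:
ES_Location scouting = 0; EF_Location scouting = 9
ES_Set construction = 0; EF_Set construction = 7
ES_Costume fitting = 7; EF_Costume fitting = 7+11 = 18
ES_Principal photography = max(EF_Location scouting=9, EF_Set construction=7) = 9; EF_Principal photography = 9+11 = 20
ES_Pickup shots = max(EF_Location scouting=9, EF_Set construction=7) = 9; EF_Pickup shots = 9+6 = 15
ES_Editing = 15; EF_Editing = 15+9 = 24
ES_Sound mix = max(EF_Costume fitting=18, EF_Principal photography=20, EF_Editing=24) = 24; EF_Sound mix = 24+14 = 38
Expected project duration μ = 38 days. Critical path: Location scouting → Pickup shots → Editing → Sound mix.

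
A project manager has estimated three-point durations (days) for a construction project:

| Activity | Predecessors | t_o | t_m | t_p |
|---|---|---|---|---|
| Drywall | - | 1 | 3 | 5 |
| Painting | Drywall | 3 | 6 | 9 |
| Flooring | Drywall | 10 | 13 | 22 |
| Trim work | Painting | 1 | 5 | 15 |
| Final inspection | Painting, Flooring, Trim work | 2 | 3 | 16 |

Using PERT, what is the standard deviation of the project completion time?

3.14 days

te_Drywall = (1 + 4·3 + 5)/6 = 18/6 = 3; σ²_Drywall = ((5−1)/6)² = 0.444
te_Painting = (3 + 4·6 + 9)/6 = 36/6 = 6; σ²_Painting = ((9−3)/6)² = 1.000
te_Flooring = (10 + 4·13 + 22)/6 = 84/6 = 14; σ²_Flooring = ((22−10)/6)² = 4.000
te_Trim work = (1 + 4·5 + 15)/6 = 36/6 = 6; σ²_Trim work = ((15−1)/6)² = 5.444
te_Final inspection = (2 + 4·3 + 16)/6 = 30/6 = 5; σ²_Final inspection = ((16−2)/6)² = 5.444

Forward pass:
ES_Drywall = 0; EF_Drywall = 3
ES_Painting = 3; EF_Painting = 3+6 = 9
ES_Flooring = 3; EF_Flooring = 3+14 = 17
ES_Trim work = 9; EF_Trim work = 9+6 = 15
ES_Final inspection = max(EF_Painting=9, EF_Flooring=17, EF_Trim work=15) = 17; EF_Final inspection = 17+5 = 22
Expected project duration μ = 22 days. Critical path: Drywall → Flooring → Final inspection.

Variance along critical path = 0.444 + 4.000 + 5.444 = 9.889
σ = √9.889 = 3.145 days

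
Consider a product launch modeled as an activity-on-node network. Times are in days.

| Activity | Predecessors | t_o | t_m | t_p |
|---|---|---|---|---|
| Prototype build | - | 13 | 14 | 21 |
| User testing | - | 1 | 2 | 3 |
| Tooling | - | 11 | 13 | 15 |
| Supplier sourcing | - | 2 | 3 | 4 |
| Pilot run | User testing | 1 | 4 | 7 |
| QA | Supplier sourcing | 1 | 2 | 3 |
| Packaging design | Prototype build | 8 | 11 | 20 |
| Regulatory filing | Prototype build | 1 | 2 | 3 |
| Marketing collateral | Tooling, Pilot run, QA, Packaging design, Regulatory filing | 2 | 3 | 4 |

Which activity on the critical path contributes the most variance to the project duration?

Packaging design

te_Prototype build = (13 + 4·14 + 21)/6 = 90/6 = 15; σ²_Prototype build = ((21−13)/6)² = 1.778
te_User testing = (1 + 4·2 + 3)/6 = 12/6 = 2; σ²_User testing = ((3−1)/6)² = 0.111
te_Tooling = (11 + 4·13 + 15)/6 = 78/6 = 13; σ²_Tooling = ((15−11)/6)² = 0.444
te_Supplier sourcing = (2 + 4·3 + 4)/6 = 18/6 = 3; σ²_Supplier sourcing = ((4−2)/6)² = 0.111
te_Pilot run = (1 + 4·4 + 7)/6 = 24/6 = 4; σ²_Pilot run = ((7−1)/6)² = 1.000
te_QA = (1 + 4·2 + 3)/6 = 12/6 = 2; σ²_QA = ((3−1)/6)² = 0.111
te_Packaging design = (8 + 4·11 + 20)/6 = 72/6 = 12; σ²_Packaging design = ((20−8)/6)² = 4.000
te_Regulatory filing = (1 + 4·2 + 3)/6 = 12/6 = 2; σ²_Regulatory filing = ((3−1)/6)² = 0.111
te_Marketing collateral = (2 + 4·3 + 4)/6 = 18/6 = 3; σ²_Marketing collateral = ((4−2)/6)² = 0.111

Forward pass:
ES_Prototype build = 0; EF_Prototype build = 15
ES_User testing = 0; EF_User testing = 2
ES_Tooling = 0; EF_Tooling = 13
ES_Supplier sourcing = 0; EF_Supplier sourcing = 3
ES_Pilot run = 2; EF_Pilot run = 2+4 = 6
ES_QA = 3; EF_QA = 3+2 = 5
ES_Packaging design = 15; EF_Packaging design = 15+12 = 27
ES_Regulatory filing = 15; EF_Regulatory filing = 15+2 = 17
ES_Marketing collateral = max(EF_Tooling=13, EF_Pilot run=6, EF_QA=5, EF_Packaging design=27, EF_Regulatory filing=17) = 27; EF_Marketing collateral = 27+3 = 30
Expected project duration μ = 30 days. Critical path: Prototype build → Packaging design → Marketing collateral.

Variances on critical path: σ²_Prototype build=1.778, σ²_Packaging design=4.000, σ²_Marketing collateral=0.111.
Largest is σ²_Packaging design = 4.000.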